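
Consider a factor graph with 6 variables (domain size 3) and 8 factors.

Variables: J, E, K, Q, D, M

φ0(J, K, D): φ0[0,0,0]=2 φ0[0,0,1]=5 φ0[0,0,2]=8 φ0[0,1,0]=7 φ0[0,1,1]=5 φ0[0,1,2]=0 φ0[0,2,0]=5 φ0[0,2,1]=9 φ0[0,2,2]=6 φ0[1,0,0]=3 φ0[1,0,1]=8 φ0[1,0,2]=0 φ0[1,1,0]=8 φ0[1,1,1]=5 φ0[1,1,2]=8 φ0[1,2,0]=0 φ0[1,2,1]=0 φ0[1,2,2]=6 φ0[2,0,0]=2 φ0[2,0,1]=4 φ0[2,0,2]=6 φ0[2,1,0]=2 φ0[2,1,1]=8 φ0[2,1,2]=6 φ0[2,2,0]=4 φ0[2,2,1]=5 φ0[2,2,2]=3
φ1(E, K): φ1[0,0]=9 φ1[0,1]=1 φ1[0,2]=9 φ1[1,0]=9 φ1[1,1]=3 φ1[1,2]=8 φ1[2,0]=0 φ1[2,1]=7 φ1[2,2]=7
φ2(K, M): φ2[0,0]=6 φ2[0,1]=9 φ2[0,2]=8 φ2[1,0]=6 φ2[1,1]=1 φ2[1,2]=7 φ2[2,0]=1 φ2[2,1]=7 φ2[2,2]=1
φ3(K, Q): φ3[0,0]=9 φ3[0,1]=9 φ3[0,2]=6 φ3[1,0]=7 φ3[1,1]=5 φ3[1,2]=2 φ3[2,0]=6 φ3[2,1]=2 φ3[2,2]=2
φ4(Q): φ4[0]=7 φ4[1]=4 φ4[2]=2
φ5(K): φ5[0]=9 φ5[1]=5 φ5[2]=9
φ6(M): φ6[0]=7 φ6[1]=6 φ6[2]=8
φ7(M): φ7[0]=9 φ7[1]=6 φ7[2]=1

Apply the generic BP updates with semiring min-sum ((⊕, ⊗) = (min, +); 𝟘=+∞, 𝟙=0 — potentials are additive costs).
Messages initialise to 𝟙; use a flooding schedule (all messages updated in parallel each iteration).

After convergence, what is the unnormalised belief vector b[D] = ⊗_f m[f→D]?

init: all messages = 𝟙 over 3 values
r1 m[φ0→J] = [0, 0, 2]
r1 m[φ0→K] = [0, 0, 0]
r1 m[φ0→D] = [0, 0, 0]
r1 m[φ1→E] = [1, 3, 0]
r1 m[φ1→K] = [0, 1, 7]
r1 m[φ2→K] = [6, 1, 1]
r1 m[φ2→M] = [1, 1, 1]
r1 m[φ3→K] = [6, 2, 2]
r1 m[φ3→Q] = [6, 2, 2]
r1 m[φ4→Q] = [7, 4, 2]
r1 m[φ5→K] = [9, 5, 9]
r1 m[φ6→M] = [7, 6, 8]
r1 m[φ7→M] = [9, 6, 1]
r1 m[J→φ0] = [0, 0, 0]
r1 m[E→φ1] = [0, 0, 0]
r1 m[K→φ0] = [0, 0, 0]
r1 m[K→φ1] = [0, 0, 0]
r1 m[K→φ2] = [0, 0, 0]
r1 m[K→φ3] = [0, 0, 0]
r1 m[K→φ5] = [0, 0, 0]
r1 m[Q→φ3] = [0, 0, 0]
r1 m[Q→φ4] = [0, 0, 0]
r1 m[D→φ0] = [0, 0, 0]
r1 m[M→φ2] = [0, 0, 0]
r1 m[M→φ6] = [0, 0, 0]
r1 m[M→φ7] = [0, 0, 0]
r2 m[φ0→J] = [0, 0, 2]
r2 m[φ0→K] = [0, 0, 0]
r2 m[φ0→D] = [0, 0, 0]
r2 m[φ1→E] = [1, 3, 0]
r2 m[φ1→K] = [0, 1, 7]
r2 m[φ2→K] = [6, 1, 1]
r2 m[φ2→M] = [1, 1, 1]
r2 m[φ3→K] = [6, 2, 2]
r2 m[φ3→Q] = [6, 2, 2]
r2 m[φ4→Q] = [7, 4, 2]
r2 m[φ5→K] = [9, 5, 9]
r2 m[φ6→M] = [7, 6, 8]
r2 m[φ7→M] = [9, 6, 1]
r2 m[J→φ0] = [0, 0, 0]
r2 m[E→φ1] = [0, 0, 0]
r2 m[K→φ0] = [21, 9, 19]
r2 m[K→φ1] = [21, 8, 12]
r2 m[K→φ2] = [15, 8, 18]
r2 m[K→φ3] = [15, 7, 17]
r2 m[K→φ5] = [12, 4, 10]
r2 m[Q→φ3] = [7, 4, 2]
r2 m[Q→φ4] = [6, 2, 2]
r2 m[D→φ0] = [0, 0, 0]
r2 m[M→φ2] = [16, 12, 9]
r2 m[M→φ6] = [10, 7, 2]
r2 m[M→φ7] = [8, 7, 9]
r3 m[φ0→J] = [9, 14, 11]
r3 m[φ0→K] = [0, 0, 0]
r3 m[φ0→D] = [11, 14, 9]
r3 m[φ1→E] = [9, 11, 15]
r3 m[φ1→K] = [0, 1, 7]
r3 m[φ2→K] = [17, 13, 10]
r3 m[φ2→M] = [14, 9, 15]
r3 m[φ3→K] = [8, 4, 4]
r3 m[φ3→Q] = [14, 12, 9]
r3 m[φ4→Q] = [7, 4, 2]
r3 m[φ5→K] = [9, 5, 9]
r3 m[φ6→M] = [7, 6, 8]
r3 m[φ7→M] = [9, 6, 1]
r3 m[J→φ0] = [0, 0, 0]
r3 m[E→φ1] = [0, 0, 0]
r3 m[K→φ0] = [21, 9, 19]
r3 m[K→φ1] = [21, 8, 12]
r3 m[K→φ2] = [15, 8, 18]
r3 m[K→φ3] = [15, 7, 17]
r3 m[K→φ5] = [12, 4, 10]
r3 m[Q→φ3] = [7, 4, 2]
r3 m[Q→φ4] = [6, 2, 2]
r3 m[D→φ0] = [0, 0, 0]
r3 m[M→φ2] = [16, 12, 9]
r3 m[M→φ6] = [10, 7, 2]
r3 m[M→φ7] = [8, 7, 9]
r4 m[φ0→J] = [9, 14, 11]
r4 m[φ0→K] = [0, 0, 0]
r4 m[φ0→D] = [11, 14, 9]
r4 m[φ1→E] = [9, 11, 15]
r4 m[φ1→K] = [0, 1, 7]
r4 m[φ2→K] = [17, 13, 10]
r4 m[φ2→M] = [14, 9, 15]
r4 m[φ3→K] = [8, 4, 4]
r4 m[φ3→Q] = [14, 12, 9]
r4 m[φ4→Q] = [7, 4, 2]
r4 m[φ5→K] = [9, 5, 9]
r4 m[φ6→M] = [7, 6, 8]
r4 m[φ7→M] = [9, 6, 1]
r4 m[J→φ0] = [0, 0, 0]
r4 m[E→φ1] = [0, 0, 0]
r4 m[K→φ0] = [34, 23, 30]
r4 m[K→φ1] = [34, 22, 23]
r4 m[K→φ2] = [17, 10, 20]
r4 m[K→φ3] = [26, 19, 26]
r4 m[K→φ5] = [25, 18, 21]
r4 m[Q→φ3] = [7, 4, 2]
r4 m[Q→φ4] = [14, 12, 9]
r4 m[D→φ0] = [0, 0, 0]
r4 m[M→φ2] = [16, 12, 9]
r4 m[M→φ6] = [23, 15, 16]
r4 m[M→φ7] = [21, 15, 23]
r5 m[φ0→J] = [23, 28, 25]
r5 m[φ0→K] = [0, 0, 0]
r5 m[φ0→D] = [25, 28, 23]
r5 m[φ1→E] = [23, 25, 29]
r5 m[φ1→K] = [0, 1, 7]
r5 m[φ2→K] = [17, 13, 10]
r5 m[φ2→M] = [16, 11, 17]
r5 m[φ3→K] = [8, 4, 4]
r5 m[φ3→Q] = [26, 24, 21]
r5 m[φ4→Q] = [7, 4, 2]
r5 m[φ5→K] = [9, 5, 9]
r5 m[φ6→M] = [7, 6, 8]
r5 m[φ7→M] = [9, 6, 1]
r5 m[J→φ0] = [0, 0, 0]
r5 m[E→φ1] = [0, 0, 0]
r5 m[K→φ0] = [34, 23, 30]
r5 m[K→φ1] = [34, 22, 23]
r5 m[K→φ2] = [17, 10, 20]
r5 m[K→φ3] = [26, 19, 26]
r5 m[K→φ5] = [25, 18, 21]
r5 m[Q→φ3] = [7, 4, 2]
r5 m[Q→φ4] = [14, 12, 9]
r5 m[D→φ0] = [0, 0, 0]
r5 m[M→φ2] = [16, 12, 9]
r5 m[M→φ6] = [23, 15, 16]
r5 m[M→φ7] = [21, 15, 23]
r6 m[φ0→J] = [23, 28, 25]
r6 m[φ0→K] = [0, 0, 0]
r6 m[φ0→D] = [25, 28, 23]
r6 m[φ1→E] = [23, 25, 29]
r6 m[φ1→K] = [0, 1, 7]
r6 m[φ2→K] = [17, 13, 10]
r6 m[φ2→M] = [16, 11, 17]
r6 m[φ3→K] = [8, 4, 4]
r6 m[φ3→Q] = [26, 24, 21]
r6 m[φ4→Q] = [7, 4, 2]
r6 m[φ5→K] = [9, 5, 9]
r6 m[φ6→M] = [7, 6, 8]
r6 m[φ7→M] = [9, 6, 1]
r6 m[J→φ0] = [0, 0, 0]
r6 m[E→φ1] = [0, 0, 0]
r6 m[K→φ0] = [34, 23, 30]
r6 m[K→φ1] = [34, 22, 23]
r6 m[K→φ2] = [17, 10, 20]
r6 m[K→φ3] = [26, 19, 26]
r6 m[K→φ5] = [25, 18, 21]
r6 m[Q→φ3] = [7, 4, 2]
r6 m[Q→φ4] = [26, 24, 21]
r6 m[D→φ0] = [0, 0, 0]
r6 m[M→φ2] = [16, 12, 9]
r6 m[M→φ6] = [25, 17, 18]
r6 m[M→φ7] = [23, 17, 25]
r7 m[φ0→J] = [23, 28, 25]
r7 m[φ0→K] = [0, 0, 0]
r7 m[φ0→D] = [25, 28, 23]
r7 m[φ1→E] = [23, 25, 29]
r7 m[φ1→K] = [0, 1, 7]
r7 m[φ2→K] = [17, 13, 10]
r7 m[φ2→M] = [16, 11, 17]
r7 m[φ3→K] = [8, 4, 4]
r7 m[φ3→Q] = [26, 24, 21]
r7 m[φ4→Q] = [7, 4, 2]
r7 m[φ5→K] = [9, 5, 9]
r7 m[φ6→M] = [7, 6, 8]
r7 m[φ7→M] = [9, 6, 1]
r7 m[J→φ0] = [0, 0, 0]
r7 m[E→φ1] = [0, 0, 0]
r7 m[K→φ0] = [34, 23, 30]
r7 m[K→φ1] = [34, 22, 23]
r7 m[K→φ2] = [17, 10, 20]
r7 m[K→φ3] = [26, 19, 26]
r7 m[K→φ5] = [25, 18, 21]
r7 m[Q→φ3] = [7, 4, 2]
r7 m[Q→φ4] = [26, 24, 21]
r7 m[D→φ0] = [0, 0, 0]
r7 m[M→φ2] = [16, 12, 9]
r7 m[M→φ6] = [25, 17, 18]
r7 m[M→φ7] = [23, 17, 25]
fixed point reached at round 7
b[D] = ⊗ incoming = [25, 28, 23]

b[D] = [25, 28, 23]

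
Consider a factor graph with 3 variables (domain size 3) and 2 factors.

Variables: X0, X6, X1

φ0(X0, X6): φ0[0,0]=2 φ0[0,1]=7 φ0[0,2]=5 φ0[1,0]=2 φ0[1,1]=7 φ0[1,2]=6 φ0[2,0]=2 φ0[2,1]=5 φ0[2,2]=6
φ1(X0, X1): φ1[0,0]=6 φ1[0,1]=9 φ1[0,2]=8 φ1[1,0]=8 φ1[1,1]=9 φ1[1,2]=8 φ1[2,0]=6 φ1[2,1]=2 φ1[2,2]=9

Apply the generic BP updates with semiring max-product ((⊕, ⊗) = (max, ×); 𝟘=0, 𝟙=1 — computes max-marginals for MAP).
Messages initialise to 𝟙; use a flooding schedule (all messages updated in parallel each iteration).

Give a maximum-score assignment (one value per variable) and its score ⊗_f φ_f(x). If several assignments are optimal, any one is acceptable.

assignment: (X0=0, X6=1, X1=1); score = 63

init: all messages = 𝟙 over 3 values
r1 m[φ0→X0] = [7, 7, 6]
r1 m[φ0→X6] = [2, 7, 6]
r1 m[φ1→X0] = [9, 9, 9]
r1 m[φ1→X1] = [8, 9, 9]
r1 m[X0→φ0] = [1, 1, 1]
r1 m[X0→φ1] = [1, 1, 1]
r1 m[X6→φ0] = [1, 1, 1]
r1 m[X1→φ1] = [1, 1, 1]
r2 m[φ0→X0] = [7, 7, 6]
r2 m[φ0→X6] = [2, 7, 6]
r2 m[φ1→X0] = [9, 9, 9]
r2 m[φ1→X1] = [8, 9, 9]
r2 m[X0→φ0] = [9, 9, 9]
r2 m[X0→φ1] = [7, 7, 6]
r2 m[X6→φ0] = [1, 1, 1]
r2 m[X1→φ1] = [1, 1, 1]
r3 m[φ0→X0] = [7, 7, 6]
r3 m[φ0→X6] = [18, 63, 54]
r3 m[φ1→X0] = [9, 9, 9]
r3 m[φ1→X1] = [56, 63, 56]
r3 m[X0→φ0] = [9, 9, 9]
r3 m[X0→φ1] = [7, 7, 6]
r3 m[X6→φ0] = [1, 1, 1]
r3 m[X1→φ1] = [1, 1, 1]
r4 m[φ0→X0] = [7, 7, 6]
r4 m[φ0→X6] = [18, 63, 54]
r4 m[φ1→X0] = [9, 9, 9]
r4 m[φ1→X1] = [56, 63, 56]
r4 m[X0→φ0] = [9, 9, 9]
r4 m[X0→φ1] = [7, 7, 6]
r4 m[X6→φ0] = [1, 1, 1]
r4 m[X1→φ1] = [1, 1, 1]
fixed point reached at round 4
traceback from X0: (X0=0, X6=1, X1=1), score=63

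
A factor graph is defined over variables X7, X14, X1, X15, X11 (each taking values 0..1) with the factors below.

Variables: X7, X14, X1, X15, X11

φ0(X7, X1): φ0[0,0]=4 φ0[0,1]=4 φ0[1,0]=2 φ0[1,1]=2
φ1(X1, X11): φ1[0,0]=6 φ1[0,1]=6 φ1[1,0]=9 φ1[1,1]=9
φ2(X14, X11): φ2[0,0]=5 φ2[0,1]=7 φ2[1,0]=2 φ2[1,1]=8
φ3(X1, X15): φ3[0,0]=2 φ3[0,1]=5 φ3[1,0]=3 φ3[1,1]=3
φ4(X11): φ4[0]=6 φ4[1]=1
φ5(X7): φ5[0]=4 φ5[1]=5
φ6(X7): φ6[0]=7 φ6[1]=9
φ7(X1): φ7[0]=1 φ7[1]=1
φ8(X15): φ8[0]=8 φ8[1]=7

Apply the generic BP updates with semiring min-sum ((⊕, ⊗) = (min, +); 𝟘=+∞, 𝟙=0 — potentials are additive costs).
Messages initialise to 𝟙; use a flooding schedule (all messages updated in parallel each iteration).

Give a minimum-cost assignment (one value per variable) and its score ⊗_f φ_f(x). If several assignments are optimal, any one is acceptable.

assignment: (X7=0, X14=1, X1=0, X15=0, X11=0); score = 40

init: all messages = 𝟙 over 2 values
r1 m[φ0→X7] = [4, 2]
r1 m[φ0→X1] = [2, 2]
r1 m[φ1→X1] = [6, 9]
r1 m[φ1→X11] = [6, 6]
r1 m[φ2→X14] = [5, 2]
r1 m[φ2→X11] = [2, 7]
r1 m[φ3→X1] = [2, 3]
r1 m[φ3→X15] = [2, 3]
r1 m[φ4→X11] = [6, 1]
r1 m[φ5→X7] = [4, 5]
r1 m[φ6→X7] = [7, 9]
r1 m[φ7→X1] = [1, 1]
r1 m[φ8→X15] = [8, 7]
r1 m[X7→φ0] = [0, 0]
r1 m[X7→φ5] = [0, 0]
r1 m[X7→φ6] = [0, 0]
r1 m[X14→φ2] = [0, 0]
r1 m[X1→φ0] = [0, 0]
r1 m[X1→φ1] = [0, 0]
r1 m[X1→φ3] = [0, 0]
r1 m[X1→φ7] = [0, 0]
r1 m[X15→φ3] = [0, 0]
r1 m[X15→φ8] = [0, 0]
r1 m[X11→φ1] = [0, 0]
r1 m[X11→φ2] = [0, 0]
r1 m[X11→φ4] = [0, 0]
r2 m[φ0→X7] = [4, 2]
r2 m[φ0→X1] = [2, 2]
r2 m[φ1→X1] = [6, 9]
r2 m[φ1→X11] = [6, 6]
r2 m[φ2→X14] = [5, 2]
r2 m[φ2→X11] = [2, 7]
r2 m[φ3→X1] = [2, 3]
r2 m[φ3→X15] = [2, 3]
r2 m[φ4→X11] = [6, 1]
r2 m[φ5→X7] = [4, 5]
r2 m[φ6→X7] = [7, 9]
r2 m[φ7→X1] = [1, 1]
r2 m[φ8→X15] = [8, 7]
r2 m[X7→φ0] = [11, 14]
r2 m[X7→φ5] = [11, 11]
r2 m[X7→φ6] = [8, 7]
r2 m[X14→φ2] = [0, 0]
r2 m[X1→φ0] = [9, 13]
r2 m[X1→φ1] = [5, 6]
r2 m[X1→φ3] = [9, 12]
r2 m[X1→φ7] = [10, 14]
r2 m[X15→φ3] = [8, 7]
r2 m[X15→φ8] = [2, 3]
r2 m[X11→φ1] = [8, 8]
r2 m[X11→φ2] = [12, 7]
r2 m[X11→φ4] = [8, 13]
r3 m[φ0→X7] = [13, 11]
r3 m[φ0→X1] = [15, 15]
r3 m[φ1→X1] = [14, 17]
r3 m[φ1→X11] = [11, 11]
r3 m[φ2→X14] = [14, 14]
r3 m[φ2→X11] = [2, 7]
r3 m[φ3→X1] = [10, 10]
r3 m[φ3→X15] = [11, 14]
r3 m[φ4→X11] = [6, 1]
r3 m[φ5→X7] = [4, 5]
r3 m[φ6→X7] = [7, 9]
r3 m[φ7→X1] = [1, 1]
r3 m[φ8→X15] = [8, 7]
r3 m[X7→φ0] = [11, 14]
r3 m[X7→φ5] = [11, 11]
r3 m[X7→φ6] = [8, 7]
r3 m[X14→φ2] = [0, 0]
r3 m[X1→φ0] = [9, 13]
r3 m[X1→φ1] = [5, 6]
r3 m[X1→φ3] = [9, 12]
r3 m[X1→φ7] = [10, 14]
r3 m[X15→φ3] = [8, 7]
r3 m[X15→φ8] = [2, 3]
r3 m[X11→φ1] = [8, 8]
r3 m[X11→φ2] = [12, 7]
r3 m[X11→φ4] = [8, 13]
r4 m[φ0→X7] = [13, 11]
r4 m[φ0→X1] = [15, 15]
r4 m[φ1→X1] = [14, 17]
r4 m[φ1→X11] = [11, 11]
r4 m[φ2→X14] = [14, 14]
r4 m[φ2→X11] = [2, 7]
r4 m[φ3→X1] = [10, 10]
r4 m[φ3→X15] = [11, 14]
r4 m[φ4→X11] = [6, 1]
r4 m[φ5→X7] = [4, 5]
r4 m[φ6→X7] = [7, 9]
r4 m[φ7→X1] = [1, 1]
r4 m[φ8→X15] = [8, 7]
r4 m[X7→φ0] = [11, 14]
r4 m[X7→φ5] = [20, 20]
r4 m[X7→φ6] = [17, 16]
r4 m[X14→φ2] = [0, 0]
r4 m[X1→φ0] = [25, 28]
r4 m[X1→φ1] = [26, 26]
r4 m[X1→φ3] = [30, 33]
r4 m[X1→φ7] = [39, 42]
r4 m[X15→φ3] = [8, 7]
r4 m[X15→φ8] = [11, 14]
r4 m[X11→φ1] = [8, 8]
r4 m[X11→φ2] = [17, 12]
r4 m[X11→φ4] = [13, 18]
r5 m[φ0→X7] = [29, 27]
r5 m[φ0→X1] = [15, 15]
r5 m[φ1→X1] = [14, 17]
r5 m[φ1→X11] = [32, 32]
r5 m[φ2→X14] = [19, 19]
r5 m[φ2→X11] = [2, 7]
r5 m[φ3→X1] = [10, 10]
r5 m[φ3→X15] = [32, 35]
r5 m[φ4→X11] = [6, 1]
r5 m[φ5→X7] = [4, 5]
r5 m[φ6→X7] = [7, 9]
r5 m[φ7→X1] = [1, 1]
r5 m[φ8→X15] = [8, 7]
r5 m[X7→φ0] = [11, 14]
r5 m[X7→φ5] = [20, 20]
r5 m[X7→φ6] = [17, 16]
r5 m[X14→φ2] = [0, 0]
r5 m[X1→φ0] = [25, 28]
r5 m[X1→φ1] = [26, 26]
r5 m[X1→φ3] = [30, 33]
r5 m[X1→φ7] = [39, 42]
r5 m[X15→φ3] = [8, 7]
r5 m[X15→φ8] = [11, 14]
r5 m[X11→φ1] = [8, 8]
r5 m[X11→φ2] = [17, 12]
r5 m[X11→φ4] = [13, 18]
r6 m[φ0→X7] = [29, 27]
r6 m[φ0→X1] = [15, 15]
r6 m[φ1→X1] = [14, 17]
r6 m[φ1→X11] = [32, 32]
r6 m[φ2→X14] = [19, 19]
r6 m[φ2→X11] = [2, 7]
r6 m[φ3→X1] = [10, 10]
r6 m[φ3→X15] = [32, 35]
r6 m[φ4→X11] = [6, 1]
r6 m[φ5→X7] = [4, 5]
r6 m[φ6→X7] = [7, 9]
r6 m[φ7→X1] = [1, 1]
r6 m[φ8→X15] = [8, 7]
r6 m[X7→φ0] = [11, 14]
r6 m[X7→φ5] = [36, 36]
r6 m[X7→φ6] = [33, 32]
r6 m[X14→φ2] = [0, 0]
r6 m[X1→φ0] = [25, 28]
r6 m[X1→φ1] = [26, 26]
r6 m[X1→φ3] = [30, 33]
r6 m[X1→φ7] = [39, 42]
r6 m[X15→φ3] = [8, 7]
r6 m[X15→φ8] = [32, 35]
r6 m[X11→φ1] = [8, 8]
r6 m[X11→φ2] = [38, 33]
r6 m[X11→φ4] = [34, 39]
r7 m[φ0→X7] = [29, 27]
r7 m[φ0→X1] = [15, 15]
r7 m[φ1→X1] = [14, 17]
r7 m[φ1→X11] = [32, 32]
r7 m[φ2→X14] = [40, 40]
r7 m[φ2→X11] = [2, 7]
r7 m[φ3→X1] = [10, 10]
r7 m[φ3→X15] = [32, 35]
r7 m[φ4→X11] = [6, 1]
r7 m[φ5→X7] = [4, 5]
r7 m[φ6→X7] = [7, 9]
r7 m[φ7→X1] = [1, 1]
r7 m[φ8→X15] = [8, 7]
r7 m[X7→φ0] = [11, 14]
r7 m[X7→φ5] = [36, 36]
r7 m[X7→φ6] = [33, 32]
r7 m[X14→φ2] = [0, 0]
r7 m[X1→φ0] = [25, 28]
r7 m[X1→φ1] = [26, 26]
r7 m[X1→φ3] = [30, 33]
r7 m[X1→φ7] = [39, 42]
r7 m[X15→φ3] = [8, 7]
r7 m[X15→φ8] = [32, 35]
r7 m[X11→φ1] = [8, 8]
r7 m[X11→φ2] = [38, 33]
r7 m[X11→φ4] = [34, 39]
r8 m[φ0→X7] = [29, 27]
r8 m[φ0→X1] = [15, 15]
r8 m[φ1→X1] = [14, 17]
r8 m[φ1→X11] = [32, 32]
r8 m[φ2→X14] = [40, 40]
r8 m[φ2→X11] = [2, 7]
r8 m[φ3→X1] = [10, 10]
r8 m[φ3→X15] = [32, 35]
r8 m[φ4→X11] = [6, 1]
r8 m[φ5→X7] = [4, 5]
r8 m[φ6→X7] = [7, 9]
r8 m[φ7→X1] = [1, 1]
r8 m[φ8→X15] = [8, 7]
r8 m[X7→φ0] = [11, 14]
r8 m[X7→φ5] = [36, 36]
r8 m[X7→φ6] = [33, 32]
r8 m[X14→φ2] = [0, 0]
r8 m[X1→φ0] = [25, 28]
r8 m[X1→φ1] = [26, 26]
r8 m[X1→φ3] = [30, 33]
r8 m[X1→φ7] = [39, 42]
r8 m[X15→φ3] = [8, 7]
r8 m[X15→φ8] = [32, 35]
r8 m[X11→φ1] = [8, 8]
r8 m[X11→φ2] = [38, 33]
r8 m[X11→φ4] = [34, 39]
fixed point reached at round 8
traceback from X7: (X7=0, X14=1, X1=0, X15=0, X11=0), score=40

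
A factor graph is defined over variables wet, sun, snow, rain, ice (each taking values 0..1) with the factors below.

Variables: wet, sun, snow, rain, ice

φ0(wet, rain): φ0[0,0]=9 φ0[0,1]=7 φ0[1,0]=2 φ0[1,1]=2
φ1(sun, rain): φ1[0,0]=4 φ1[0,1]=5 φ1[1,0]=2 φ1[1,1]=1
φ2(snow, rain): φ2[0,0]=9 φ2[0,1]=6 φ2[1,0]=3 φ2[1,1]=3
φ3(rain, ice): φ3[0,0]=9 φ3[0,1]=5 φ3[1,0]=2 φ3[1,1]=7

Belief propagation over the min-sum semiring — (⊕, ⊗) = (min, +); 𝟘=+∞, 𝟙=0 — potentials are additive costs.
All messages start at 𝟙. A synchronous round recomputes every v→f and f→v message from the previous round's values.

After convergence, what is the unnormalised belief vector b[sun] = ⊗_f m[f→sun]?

init: all messages = 𝟙 over 2 values
r1 m[φ0→wet] = [7, 2]
r1 m[φ0→rain] = [2, 2]
r1 m[φ1→sun] = [4, 1]
r1 m[φ1→rain] = [2, 1]
r1 m[φ2→snow] = [6, 3]
r1 m[φ2→rain] = [3, 3]
r1 m[φ3→rain] = [5, 2]
r1 m[φ3→ice] = [2, 5]
r1 m[wet→φ0] = [0, 0]
r1 m[sun→φ1] = [0, 0]
r1 m[snow→φ2] = [0, 0]
r1 m[rain→φ0] = [0, 0]
r1 m[rain→φ1] = [0, 0]
r1 m[rain→φ2] = [0, 0]
r1 m[rain→φ3] = [0, 0]
r1 m[ice→φ3] = [0, 0]
r2 m[φ0→wet] = [7, 2]
r2 m[φ0→rain] = [2, 2]
r2 m[φ1→sun] = [4, 1]
r2 m[φ1→rain] = [2, 1]
r2 m[φ2→snow] = [6, 3]
r2 m[φ2→rain] = [3, 3]
r2 m[φ3→rain] = [5, 2]
r2 m[φ3→ice] = [2, 5]
r2 m[wet→φ0] = [0, 0]
r2 m[sun→φ1] = [0, 0]
r2 m[snow→φ2] = [0, 0]
r2 m[rain→φ0] = [10, 6]
r2 m[rain→φ1] = [10, 7]
r2 m[rain→φ2] = [9, 5]
r2 m[rain→φ3] = [7, 6]
r2 m[ice→φ3] = [0, 0]
r3 m[φ0→wet] = [13, 8]
r3 m[φ0→rain] = [2, 2]
r3 m[φ1→sun] = [12, 8]
r3 m[φ1→rain] = [2, 1]
r3 m[φ2→snow] = [11, 8]
r3 m[φ2→rain] = [3, 3]
r3 m[φ3→rain] = [5, 2]
r3 m[φ3→ice] = [8, 12]
r3 m[wet→φ0] = [0, 0]
r3 m[sun→φ1] = [0, 0]
r3 m[snow→φ2] = [0, 0]
r3 m[rain→φ0] = [10, 6]
r3 m[rain→φ1] = [10, 7]
r3 m[rain→φ2] = [9, 5]
r3 m[rain→φ3] = [7, 6]
r3 m[ice→φ3] = [0, 0]
r4 m[φ0→wet] = [13, 8]
r4 m[φ0→rain] = [2, 2]
r4 m[φ1→sun] = [12, 8]
r4 m[φ1→rain] = [2, 1]
r4 m[φ2→snow] = [11, 8]
r4 m[φ2→rain] = [3, 3]
r4 m[φ3→rain] = [5, 2]
r4 m[φ3→ice] = [8, 12]
r4 m[wet→φ0] = [0, 0]
r4 m[sun→φ1] = [0, 0]
r4 m[snow→φ2] = [0, 0]
r4 m[rain→φ0] = [10, 6]
r4 m[rain→φ1] = [10, 7]
r4 m[rain→φ2] = [9, 5]
r4 m[rain→φ3] = [7, 6]
r4 m[ice→φ3] = [0, 0]
fixed point reached at round 4
b[sun] = ⊗ incoming = [12, 8]

b[sun] = [12, 8]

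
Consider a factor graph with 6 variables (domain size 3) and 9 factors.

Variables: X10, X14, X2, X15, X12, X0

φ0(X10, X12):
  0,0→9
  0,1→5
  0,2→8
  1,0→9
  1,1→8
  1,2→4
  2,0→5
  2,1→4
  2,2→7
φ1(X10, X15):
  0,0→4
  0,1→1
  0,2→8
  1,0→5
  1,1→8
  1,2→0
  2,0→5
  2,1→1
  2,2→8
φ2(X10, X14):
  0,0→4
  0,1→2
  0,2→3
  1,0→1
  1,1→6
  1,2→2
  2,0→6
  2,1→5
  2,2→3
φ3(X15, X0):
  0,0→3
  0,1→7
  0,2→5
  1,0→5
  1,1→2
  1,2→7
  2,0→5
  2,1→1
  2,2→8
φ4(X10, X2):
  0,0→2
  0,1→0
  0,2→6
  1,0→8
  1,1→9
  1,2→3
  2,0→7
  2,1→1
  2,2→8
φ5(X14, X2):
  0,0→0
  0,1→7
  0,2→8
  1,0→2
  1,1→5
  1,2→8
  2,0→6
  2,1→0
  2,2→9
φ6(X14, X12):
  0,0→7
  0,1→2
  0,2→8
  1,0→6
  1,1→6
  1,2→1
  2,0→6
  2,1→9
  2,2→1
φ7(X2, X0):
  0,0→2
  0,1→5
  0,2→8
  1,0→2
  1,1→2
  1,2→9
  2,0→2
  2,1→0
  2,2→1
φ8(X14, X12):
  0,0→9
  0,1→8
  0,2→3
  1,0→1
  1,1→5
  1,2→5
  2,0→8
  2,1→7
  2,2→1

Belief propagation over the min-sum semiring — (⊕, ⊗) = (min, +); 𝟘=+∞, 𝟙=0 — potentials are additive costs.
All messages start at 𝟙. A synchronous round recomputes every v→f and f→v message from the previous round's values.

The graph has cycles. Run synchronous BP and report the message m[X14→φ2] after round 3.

init: all messages = 𝟙 over 3 values
r1 m[φ0→X10] = [5, 4, 4]
r1 m[φ0→X12] = [5, 4, 4]
r1 m[φ1→X10] = [1, 0, 1]
r1 m[φ1→X15] = [4, 1, 0]
r1 m[φ2→X10] = [2, 1, 3]
r1 m[φ2→X14] = [1, 2, 2]
r1 m[φ3→X15] = [3, 2, 1]
r1 m[φ3→X0] = [3, 1, 5]
r1 m[φ4→X10] = [0, 3, 1]
r1 m[φ4→X2] = [2, 0, 3]
r1 m[φ5→X14] = [0, 2, 0]
r1 m[φ5→X2] = [0, 0, 8]
r1 m[φ6→X14] = [2, 1, 1]
r1 m[φ6→X12] = [6, 2, 1]
r1 m[φ7→X2] = [2, 2, 0]
r1 m[φ7→X0] = [2, 0, 1]
r1 m[φ8→X14] = [3, 1, 1]
r1 m[φ8→X12] = [1, 5, 1]
r1 m[X10→φ0] = [0, 0, 0]
r1 m[X10→φ1] = [0, 0, 0]
r1 m[X10→φ2] = [0, 0, 0]
r1 m[X10→φ4] = [0, 0, 0]
r1 m[X14→φ2] = [0, 0, 0]
r1 m[X14→φ5] = [0, 0, 0]
r1 m[X14→φ6] = [0, 0, 0]
r1 m[X14→φ8] = [0, 0, 0]
r1 m[X2→φ4] = [0, 0, 0]
r1 m[X2→φ5] = [0, 0, 0]
r1 m[X2→φ7] = [0, 0, 0]
r1 m[X15→φ1] = [0, 0, 0]
r1 m[X15→φ3] = [0, 0, 0]
r1 m[X12→φ0] = [0, 0, 0]
r1 m[X12→φ6] = [0, 0, 0]
r1 m[X12→φ8] = [0, 0, 0]
r1 m[X0→φ3] = [0, 0, 0]
r1 m[X0→φ7] = [0, 0, 0]
r2 m[φ0→X10] = [5, 4, 4]
r2 m[φ0→X12] = [5, 4, 4]
r2 m[φ1→X10] = [1, 0, 1]
r2 m[φ1→X15] = [4, 1, 0]
r2 m[φ2→X10] = [2, 1, 3]
r2 m[φ2→X14] = [1, 2, 2]
r2 m[φ3→X15] = [3, 2, 1]
r2 m[φ3→X0] = [3, 1, 5]
r2 m[φ4→X10] = [0, 3, 1]
r2 m[φ4→X2] = [2, 0, 3]
r2 m[φ5→X14] = [0, 2, 0]
r2 m[φ5→X2] = [0, 0, 8]
r2 m[φ6→X14] = [2, 1, 1]
r2 m[φ6→X12] = [6, 2, 1]
r2 m[φ7→X2] = [2, 2, 0]
r2 m[φ7→X0] = [2, 0, 1]
r2 m[φ8→X14] = [3, 1, 1]
r2 m[φ8→X12] = [1, 5, 1]
r2 m[X10→φ0] = [3, 4, 5]
r2 m[X10→φ1] = [7, 8, 8]
r2 m[X10→φ2] = [6, 7, 6]
r2 m[X10→φ4] = [8, 5, 8]
r2 m[X14→φ2] = [5, 4, 2]
r2 m[X14→φ5] = [6, 4, 4]
r2 m[X14→φ6] = [4, 5, 3]
r2 m[X14→φ8] = [3, 5, 3]
r2 m[X2→φ4] = [2, 2, 8]
r2 m[X2→φ5] = [4, 2, 3]
r2 m[X2→φ7] = [2, 0, 11]
r2 m[X15→φ1] = [3, 2, 1]
r2 m[X15→φ3] = [4, 1, 0]
r2 m[X12→φ0] = [7, 7, 2]
r2 m[X12→φ6] = [6, 9, 5]
r2 m[X12→φ8] = [11, 6, 5]
r2 m[X0→φ3] = [2, 0, 1]
r2 m[X0→φ7] = [3, 1, 5]
r3 m[φ0→X10] = [10, 6, 9]
r3 m[φ0→X12] = [10, 8, 8]
r3 m[φ1→X10] = [3, 1, 3]
r3 m[φ1→X15] = [11, 8, 8]
r3 m[φ2→X10] = [5, 4, 5]
r3 m[φ2→X14] = [8, 8, 9]
r3 m[φ3→X15] = [5, 2, 1]
r3 m[φ3→X0] = [5, 1, 8]
r3 m[φ4→X10] = [2, 10, 3]
r3 m[φ4→X2] = [10, 8, 8]
r3 m[φ5→X14] = [4, 6, 2]
r3 m[φ5→X2] = [6, 4, 12]
r3 m[φ6→X14] = [11, 6, 6]
r3 m[φ6→X12] = [9, 6, 4]
r3 m[φ7→X2] = [5, 3, 1]
r3 m[φ7→X0] = [2, 2, 9]
r3 m[φ8→X14] = [8, 10, 6]
r3 m[φ8→X12] = [6, 10, 4]
r3 m[X10→φ0] = [3, 4, 5]
r3 m[X10→φ1] = [7, 8, 8]
r3 m[X10→φ2] = [6, 7, 6]
r3 m[X10→φ4] = [8, 5, 8]
r3 m[X14→φ2] = [5, 4, 2]
r3 m[X14→φ5] = [6, 4, 4]
r3 m[X14→φ6] = [4, 5, 3]
r3 m[X14→φ8] = [3, 5, 3]
r3 m[X2→φ4] = [2, 2, 8]
r3 m[X2→φ5] = [4, 2, 3]
r3 m[X2→φ7] = [2, 0, 11]
r3 m[X15→φ1] = [3, 2, 1]
r3 m[X15→φ3] = [4, 1, 0]
r3 m[X12→φ0] = [7, 7, 2]
r3 m[X12→φ6] = [6, 9, 5]
r3 m[X12→φ8] = [11, 6, 5]
r3 m[X0→φ3] = [2, 0, 1]
r3 m[X0→φ7] = [3, 1, 5]

message @ round 3 = [5, 4, 2]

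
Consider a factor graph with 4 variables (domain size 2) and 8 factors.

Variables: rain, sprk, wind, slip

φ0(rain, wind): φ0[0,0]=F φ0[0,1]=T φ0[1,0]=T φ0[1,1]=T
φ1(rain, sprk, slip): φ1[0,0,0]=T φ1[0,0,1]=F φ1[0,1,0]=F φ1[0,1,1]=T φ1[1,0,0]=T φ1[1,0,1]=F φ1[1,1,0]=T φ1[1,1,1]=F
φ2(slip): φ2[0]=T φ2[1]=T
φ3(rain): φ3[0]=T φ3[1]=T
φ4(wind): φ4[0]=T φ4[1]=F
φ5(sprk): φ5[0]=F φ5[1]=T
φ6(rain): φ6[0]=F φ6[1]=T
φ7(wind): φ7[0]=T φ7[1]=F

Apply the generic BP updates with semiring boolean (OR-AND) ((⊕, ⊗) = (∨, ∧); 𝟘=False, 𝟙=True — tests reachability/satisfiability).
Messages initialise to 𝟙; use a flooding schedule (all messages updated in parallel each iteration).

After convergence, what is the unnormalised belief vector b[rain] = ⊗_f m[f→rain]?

b[rain] = [F, T]

init: all messages = 𝟙 over 2 values
r1 m[φ0→rain] = [T, T]
r1 m[φ0→wind] = [T, T]
r1 m[φ1→rain] = [T, T]
r1 m[φ1→sprk] = [T, T]
r1 m[φ1→slip] = [T, T]
r1 m[φ2→slip] = [T, T]
r1 m[φ3→rain] = [T, T]
r1 m[φ4→wind] = [T, F]
r1 m[φ5→sprk] = [F, T]
r1 m[φ6→rain] = [F, T]
r1 m[φ7→wind] = [T, F]
r1 m[rain→φ0] = [T, T]
r1 m[rain→φ1] = [T, T]
r1 m[rain→φ3] = [T, T]
r1 m[rain→φ6] = [T, T]
r1 m[sprk→φ1] = [T, T]
r1 m[sprk→φ5] = [T, T]
r1 m[wind→φ0] = [T, T]
r1 m[wind→φ4] = [T, T]
r1 m[wind→φ7] = [T, T]
r1 m[slip→φ1] = [T, T]
r1 m[slip→φ2] = [T, T]
r2 m[φ0→rain] = [T, T]
r2 m[φ0→wind] = [T, T]
r2 m[φ1→rain] = [T, T]
r2 m[φ1→sprk] = [T, T]
r2 m[φ1→slip] = [T, T]
r2 m[φ2→slip] = [T, T]
r2 m[φ3→rain] = [T, T]
r2 m[φ4→wind] = [T, F]
r2 m[φ5→sprk] = [F, T]
r2 m[φ6→rain] = [F, T]
r2 m[φ7→wind] = [T, F]
r2 m[rain→φ0] = [F, T]
r2 m[rain→φ1] = [F, T]
r2 m[rain→φ3] = [F, T]
r2 m[rain→φ6] = [T, T]
r2 m[sprk→φ1] = [F, T]
r2 m[sprk→φ5] = [T, T]
r2 m[wind→φ0] = [T, F]
r2 m[wind→φ4] = [T, F]
r2 m[wind→φ7] = [T, F]
r2 m[slip→φ1] = [T, T]
r2 m[slip→φ2] = [T, T]
r3 m[φ0→rain] = [F, T]
r3 m[φ0→wind] = [T, T]
r3 m[φ1→rain] = [T, T]
r3 m[φ1→sprk] = [T, T]
r3 m[φ1→slip] = [T, F]
r3 m[φ2→slip] = [T, T]
r3 m[φ3→rain] = [T, T]
r3 m[φ4→wind] = [T, F]
r3 m[φ5→sprk] = [F, T]
r3 m[φ6→rain] = [F, T]
r3 m[φ7→wind] = [T, F]
r3 m[rain→φ0] = [F, T]
r3 m[rain→φ1] = [F, T]
r3 m[rain→φ3] = [F, T]
r3 m[rain→φ6] = [T, T]
r3 m[sprk→φ1] = [F, T]
r3 m[sprk→φ5] = [T, T]
r3 m[wind→φ0] = [T, F]
r3 m[wind→φ4] = [T, F]
r3 m[wind→φ7] = [T, F]
r3 m[slip→φ1] = [T, T]
r3 m[slip→φ2] = [T, T]
r4 m[φ0→rain] = [F, T]
r4 m[φ0→wind] = [T, T]
r4 m[φ1→rain] = [T, T]
r4 m[φ1→sprk] = [T, T]
r4 m[φ1→slip] = [T, F]
r4 m[φ2→slip] = [T, T]
r4 m[φ3→rain] = [T, T]
r4 m[φ4→wind] = [T, F]
r4 m[φ5→sprk] = [F, T]
r4 m[φ6→rain] = [F, T]
r4 m[φ7→wind] = [T, F]
r4 m[rain→φ0] = [F, T]
r4 m[rain→φ1] = [F, T]
r4 m[rain→φ3] = [F, T]
r4 m[rain→φ6] = [F, T]
r4 m[sprk→φ1] = [F, T]
r4 m[sprk→φ5] = [T, T]
r4 m[wind→φ0] = [T, F]
r4 m[wind→φ4] = [T, F]
r4 m[wind→φ7] = [T, F]
r4 m[slip→φ1] = [T, T]
r4 m[slip→φ2] = [T, F]
r5 m[φ0→rain] = [F, T]
r5 m[φ0→wind] = [T, T]
r5 m[φ1→rain] = [T, T]
r5 m[φ1→sprk] = [T, T]
r5 m[φ1→slip] = [T, F]
r5 m[φ2→slip] = [T, T]
r5 m[φ3→rain] = [T, T]
r5 m[φ4→wind] = [T, F]
r5 m[φ5→sprk] = [F, T]
r5 m[φ6→rain] = [F, T]
r5 m[φ7→wind] = [T, F]
r5 m[rain→φ0] = [F, T]
r5 m[rain→φ1] = [F, T]
r5 m[rain→φ3] = [F, T]
r5 m[rain→φ6] = [F, T]
r5 m[sprk→φ1] = [F, T]
r5 m[sprk→φ5] = [T, T]
r5 m[wind→φ0] = [T, F]
r5 m[wind→φ4] = [T, F]
r5 m[wind→φ7] = [T, F]
r5 m[slip→φ1] = [T, T]
r5 m[slip→φ2] = [T, F]
fixed point reached at round 5
b[rain] = ⊗ incoming = [F, T]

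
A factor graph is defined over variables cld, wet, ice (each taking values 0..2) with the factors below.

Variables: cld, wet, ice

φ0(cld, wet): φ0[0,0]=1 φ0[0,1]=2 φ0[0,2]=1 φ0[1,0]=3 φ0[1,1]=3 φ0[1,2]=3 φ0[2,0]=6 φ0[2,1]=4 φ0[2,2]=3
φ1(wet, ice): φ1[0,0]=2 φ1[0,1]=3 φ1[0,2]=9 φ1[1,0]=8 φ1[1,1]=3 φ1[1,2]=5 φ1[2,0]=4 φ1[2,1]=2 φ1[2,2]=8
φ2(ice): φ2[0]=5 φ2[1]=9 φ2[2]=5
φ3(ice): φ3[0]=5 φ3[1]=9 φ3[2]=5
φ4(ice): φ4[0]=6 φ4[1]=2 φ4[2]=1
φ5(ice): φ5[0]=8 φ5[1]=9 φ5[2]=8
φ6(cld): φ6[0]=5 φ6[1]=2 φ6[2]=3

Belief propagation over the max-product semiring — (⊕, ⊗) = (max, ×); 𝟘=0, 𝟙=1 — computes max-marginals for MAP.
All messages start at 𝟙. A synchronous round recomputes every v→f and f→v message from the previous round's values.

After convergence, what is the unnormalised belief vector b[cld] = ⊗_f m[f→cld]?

init: all messages = 𝟙 over 3 values
r1 m[φ0→cld] = [2, 3, 6]
r1 m[φ0→wet] = [6, 4, 3]
r1 m[φ1→wet] = [9, 8, 8]
r1 m[φ1→ice] = [8, 3, 9]
r1 m[φ2→ice] = [5, 9, 5]
r1 m[φ3→ice] = [5, 9, 5]
r1 m[φ4→ice] = [6, 2, 1]
r1 m[φ5→ice] = [8, 9, 8]
r1 m[φ6→cld] = [5, 2, 3]
r1 m[cld→φ0] = [1, 1, 1]
r1 m[cld→φ6] = [1, 1, 1]
r1 m[wet→φ0] = [1, 1, 1]
r1 m[wet→φ1] = [1, 1, 1]
r1 m[ice→φ1] = [1, 1, 1]
r1 m[ice→φ2] = [1, 1, 1]
r1 m[ice→φ3] = [1, 1, 1]
r1 m[ice→φ4] = [1, 1, 1]
r1 m[ice→φ5] = [1, 1, 1]
r2 m[φ0→cld] = [2, 3, 6]
r2 m[φ0→wet] = [6, 4, 3]
r2 m[φ1→wet] = [9, 8, 8]
r2 m[φ1→ice] = [8, 3, 9]
r2 m[φ2→ice] = [5, 9, 5]
r2 m[φ3→ice] = [5, 9, 5]
r2 m[φ4→ice] = [6, 2, 1]
r2 m[φ5→ice] = [8, 9, 8]
r2 m[φ6→cld] = [5, 2, 3]
r2 m[cld→φ0] = [5, 2, 3]
r2 m[cld→φ6] = [2, 3, 6]
r2 m[wet→φ0] = [9, 8, 8]
r2 m[wet→φ1] = [6, 4, 3]
r2 m[ice→φ1] = [1200, 1458, 200]
r2 m[ice→φ2] = [1920, 486, 360]
r2 m[ice→φ3] = [1920, 486, 360]
r2 m[ice→φ4] = [1600, 2187, 1800]
r2 m[ice→φ5] = [1200, 486, 225]
r3 m[φ0→cld] = [16, 27, 54]
r3 m[φ0→wet] = [18, 12, 9]
r3 m[φ1→wet] = [4374, 9600, 4800]
r3 m[φ1→ice] = [32, 18, 54]
r3 m[φ2→ice] = [5, 9, 5]
r3 m[φ3→ice] = [5, 9, 5]
r3 m[φ4→ice] = [6, 2, 1]
r3 m[φ5→ice] = [8, 9, 8]
r3 m[φ6→cld] = [5, 2, 3]
r3 m[cld→φ0] = [5, 2, 3]
r3 m[cld→φ6] = [2, 3, 6]
r3 m[wet→φ0] = [9, 8, 8]
r3 m[wet→φ1] = [6, 4, 3]
r3 m[ice→φ1] = [1200, 1458, 200]
r3 m[ice→φ2] = [1920, 486, 360]
r3 m[ice→φ3] = [1920, 486, 360]
r3 m[ice→φ4] = [1600, 2187, 1800]
r3 m[ice→φ5] = [1200, 486, 225]
r4 m[φ0→cld] = [16, 27, 54]
r4 m[φ0→wet] = [18, 12, 9]
r4 m[φ1→wet] = [4374, 9600, 4800]
r4 m[φ1→ice] = [32, 18, 54]
r4 m[φ2→ice] = [5, 9, 5]
r4 m[φ3→ice] = [5, 9, 5]
r4 m[φ4→ice] = [6, 2, 1]
r4 m[φ5→ice] = [8, 9, 8]
r4 m[φ6→cld] = [5, 2, 3]
r4 m[cld→φ0] = [5, 2, 3]
r4 m[cld→φ6] = [16, 27, 54]
r4 m[wet→φ0] = [4374, 9600, 4800]
r4 m[wet→φ1] = [18, 12, 9]
r4 m[ice→φ1] = [1200, 1458, 200]
r4 m[ice→φ2] = [7680, 2916, 2160]
r4 m[ice→φ3] = [7680, 2916, 2160]
r4 m[ice→φ4] = [6400, 13122, 10800]
r4 m[ice→φ5] = [4800, 2916, 1350]
r5 m[φ0→cld] = [19200, 28800, 38400]
r5 m[φ0→wet] = [18, 12, 9]
r5 m[φ1→wet] = [4374, 9600, 4800]
r5 m[φ1→ice] = [96, 54, 162]
r5 m[φ2→ice] = [5, 9, 5]
r5 m[φ3→ice] = [5, 9, 5]
r5 m[φ4→ice] = [6, 2, 1]
r5 m[φ5→ice] = [8, 9, 8]
r5 m[φ6→cld] = [5, 2, 3]
r5 m[cld→φ0] = [5, 2, 3]
r5 m[cld→φ6] = [16, 27, 54]
r5 m[wet→φ0] = [4374, 9600, 4800]
r5 m[wet→φ1] = [18, 12, 9]
r5 m[ice→φ1] = [1200, 1458, 200]
r5 m[ice→φ2] = [7680, 2916, 2160]
r5 m[ice→φ3] = [7680, 2916, 2160]
r5 m[ice→φ4] = [6400, 13122, 10800]
r5 m[ice→φ5] = [4800, 2916, 1350]
r6 m[φ0→cld] = [19200, 28800, 38400]
r6 m[φ0→wet] = [18, 12, 9]
r6 m[φ1→wet] = [4374, 9600, 4800]
r6 m[φ1→ice] = [96, 54, 162]
r6 m[φ2→ice] = [5, 9, 5]
r6 m[φ3→ice] = [5, 9, 5]
r6 m[φ4→ice] = [6, 2, 1]
r6 m[φ5→ice] = [8, 9, 8]
r6 m[φ6→cld] = [5, 2, 3]
r6 m[cld→φ0] = [5, 2, 3]
r6 m[cld→φ6] = [19200, 28800, 38400]
r6 m[wet→φ0] = [4374, 9600, 4800]
r6 m[wet→φ1] = [18, 12, 9]
r6 m[ice→φ1] = [1200, 1458, 200]
r6 m[ice→φ2] = [23040, 8748, 6480]
r6 m[ice→φ3] = [23040, 8748, 6480]
r6 m[ice→φ4] = [19200, 39366, 32400]
r6 m[ice→φ5] = [14400, 8748, 4050]
r7 m[φ0→cld] = [19200, 28800, 38400]
r7 m[φ0→wet] = [18, 12, 9]
r7 m[φ1→wet] = [4374, 9600, 4800]
r7 m[φ1→ice] = [96, 54, 162]
r7 m[φ2→ice] = [5, 9, 5]
r7 m[φ3→ice] = [5, 9, 5]
r7 m[φ4→ice] = [6, 2, 1]
r7 m[φ5→ice] = [8, 9, 8]
r7 m[φ6→cld] = [5, 2, 3]
r7 m[cld→φ0] = [5, 2, 3]
r7 m[cld→φ6] = [19200, 28800, 38400]
r7 m[wet→φ0] = [4374, 9600, 4800]
r7 m[wet→φ1] = [18, 12, 9]
r7 m[ice→φ1] = [1200, 1458, 200]
r7 m[ice→φ2] = [23040, 8748, 6480]
r7 m[ice→φ3] = [23040, 8748, 6480]
r7 m[ice→φ4] = [19200, 39366, 32400]
r7 m[ice→φ5] = [14400, 8748, 4050]
fixed point reached at round 7
b[cld] = ⊗ incoming = [96000, 57600, 115200]

b[cld] = [96000, 57600, 115200]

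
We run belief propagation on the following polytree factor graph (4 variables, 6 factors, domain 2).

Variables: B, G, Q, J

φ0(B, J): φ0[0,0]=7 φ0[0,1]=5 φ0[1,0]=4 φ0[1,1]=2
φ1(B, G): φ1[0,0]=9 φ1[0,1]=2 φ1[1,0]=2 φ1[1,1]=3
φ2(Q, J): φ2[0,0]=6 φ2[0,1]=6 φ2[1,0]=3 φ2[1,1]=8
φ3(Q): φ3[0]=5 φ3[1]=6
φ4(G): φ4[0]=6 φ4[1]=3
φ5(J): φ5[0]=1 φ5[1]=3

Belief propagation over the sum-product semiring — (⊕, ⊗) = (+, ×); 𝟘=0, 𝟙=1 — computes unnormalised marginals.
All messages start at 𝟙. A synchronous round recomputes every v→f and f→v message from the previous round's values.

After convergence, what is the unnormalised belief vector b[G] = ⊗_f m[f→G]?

init: all messages = 𝟙 over 2 values
r1 m[φ0→B] = [12, 6]
r1 m[φ0→J] = [11, 7]
r1 m[φ1→B] = [11, 5]
r1 m[φ1→G] = [11, 5]
r1 m[φ2→Q] = [12, 11]
r1 m[φ2→J] = [9, 14]
r1 m[φ3→Q] = [5, 6]
r1 m[φ4→G] = [6, 3]
r1 m[φ5→J] = [1, 3]
r1 m[B→φ0] = [1, 1]
r1 m[B→φ1] = [1, 1]
r1 m[G→φ1] = [1, 1]
r1 m[G→φ4] = [1, 1]
r1 m[Q→φ2] = [1, 1]
r1 m[Q→φ3] = [1, 1]
r1 m[J→φ0] = [1, 1]
r1 m[J→φ2] = [1, 1]
r1 m[J→φ5] = [1, 1]
r2 m[φ0→B] = [12, 6]
r2 m[φ0→J] = [11, 7]
r2 m[φ1→B] = [11, 5]
r2 m[φ1→G] = [11, 5]
r2 m[φ2→Q] = [12, 11]
r2 m[φ2→J] = [9, 14]
r2 m[φ3→Q] = [5, 6]
r2 m[φ4→G] = [6, 3]
r2 m[φ5→J] = [1, 3]
r2 m[B→φ0] = [11, 5]
r2 m[B→φ1] = [12, 6]
r2 m[G→φ1] = [6, 3]
r2 m[G→φ4] = [11, 5]
r2 m[Q→φ2] = [5, 6]
r2 m[Q→φ3] = [12, 11]
r2 m[J→φ0] = [9, 42]
r2 m[J→φ2] = [11, 21]
r2 m[J→φ5] = [99, 98]
r3 m[φ0→B] = [273, 120]
r3 m[φ0→J] = [97, 65]
r3 m[φ1→B] = [60, 21]
r3 m[φ1→G] = [120, 42]
r3 m[φ2→Q] = [192, 201]
r3 m[φ2→J] = [48, 78]
r3 m[φ3→Q] = [5, 6]
r3 m[φ4→G] = [6, 3]
r3 m[φ5→J] = [1, 3]
r3 m[B→φ0] = [11, 5]
r3 m[B→φ1] = [12, 6]
r3 m[G→φ1] = [6, 3]
r3 m[G→φ4] = [11, 5]
r3 m[Q→φ2] = [5, 6]
r3 m[Q→φ3] = [12, 11]
r3 m[J→φ0] = [9, 42]
r3 m[J→φ2] = [11, 21]
r3 m[J→φ5] = [99, 98]
r4 m[φ0→B] = [273, 120]
r4 m[φ0→J] = [97, 65]
r4 m[φ1→B] = [60, 21]
r4 m[φ1→G] = [120, 42]
r4 m[φ2→Q] = [192, 201]
r4 m[φ2→J] = [48, 78]
r4 m[φ3→Q] = [5, 6]
r4 m[φ4→G] = [6, 3]
r4 m[φ5→J] = [1, 3]
r4 m[B→φ0] = [60, 21]
r4 m[B→φ1] = [273, 120]
r4 m[G→φ1] = [6, 3]
r4 m[G→φ4] = [120, 42]
r4 m[Q→φ2] = [5, 6]
r4 m[Q→φ3] = [192, 201]
r4 m[J→φ0] = [48, 234]
r4 m[J→φ2] = [97, 195]
r4 m[J→φ5] = [4656, 5070]
r5 m[φ0→B] = [1506, 660]
r5 m[φ0→J] = [504, 342]
r5 m[φ1→B] = [60, 21]
r5 m[φ1→G] = [2697, 906]
r5 m[φ2→Q] = [1752, 1851]
r5 m[φ2→J] = [48, 78]
r5 m[φ3→Q] = [5, 6]
r5 m[φ4→G] = [6, 3]
r5 m[φ5→J] = [1, 3]
r5 m[B→φ0] = [60, 21]
r5 m[B→φ1] = [273, 120]
r5 m[G→φ1] = [6, 3]
r5 m[G→φ4] = [120, 42]
r5 m[Q→φ2] = [5, 6]
r5 m[Q→φ3] = [192, 201]
r5 m[J→φ0] = [48, 234]
r5 m[J→φ2] = [97, 195]
r5 m[J→φ5] = [4656, 5070]
r6 m[φ0→B] = [1506, 660]
r6 m[φ0→J] = [504, 342]
r6 m[φ1→B] = [60, 21]
r6 m[φ1→G] = [2697, 906]
r6 m[φ2→Q] = [1752, 1851]
r6 m[φ2→J] = [48, 78]
r6 m[φ3→Q] = [5, 6]
r6 m[φ4→G] = [6, 3]
r6 m[φ5→J] = [1, 3]
r6 m[B→φ0] = [60, 21]
r6 m[B→φ1] = [1506, 660]
r6 m[G→φ1] = [6, 3]
r6 m[G→φ4] = [2697, 906]
r6 m[Q→φ2] = [5, 6]
r6 m[Q→φ3] = [1752, 1851]
r6 m[J→φ0] = [48, 234]
r6 m[J→φ2] = [504, 1026]
r6 m[J→φ5] = [24192, 26676]
r7 m[φ0→B] = [1506, 660]
r7 m[φ0→J] = [504, 342]
r7 m[φ1→B] = [60, 21]
r7 m[φ1→G] = [14874, 4992]
r7 m[φ2→Q] = [9180, 9720]
r7 m[φ2→J] = [48, 78]
r7 m[φ3→Q] = [5, 6]
r7 m[φ4→G] = [6, 3]
r7 m[φ5→J] = [1, 3]
r7 m[B→φ0] = [60, 21]
r7 m[B→φ1] = [1506, 660]
r7 m[G→φ1] = [6, 3]
r7 m[G→φ4] = [2697, 906]
r7 m[Q→φ2] = [5, 6]
r7 m[Q→φ3] = [1752, 1851]
r7 m[J→φ0] = [48, 234]
r7 m[J→φ2] = [504, 1026]
r7 m[J→φ5] = [24192, 26676]
r8 m[φ0→B] = [1506, 660]
r8 m[φ0→J] = [504, 342]
r8 m[φ1→B] = [60, 21]
r8 m[φ1→G] = [14874, 4992]
r8 m[φ2→Q] = [9180, 9720]
r8 m[φ2→J] = [48, 78]
r8 m[φ3→Q] = [5, 6]
r8 m[φ4→G] = [6, 3]
r8 m[φ5→J] = [1, 3]
r8 m[B→φ0] = [60, 21]
r8 m[B→φ1] = [1506, 660]
r8 m[G→φ1] = [6, 3]
r8 m[G→φ4] = [14874, 4992]
r8 m[Q→φ2] = [5, 6]
r8 m[Q→φ3] = [9180, 9720]
r8 m[J→φ0] = [48, 234]
r8 m[J→φ2] = [504, 1026]
r8 m[J→φ5] = [24192, 26676]
r9 m[φ0→B] = [1506, 660]
r9 m[φ0→J] = [504, 342]
r9 m[φ1→B] = [60, 21]
r9 m[φ1→G] = [14874, 4992]
r9 m[φ2→Q] = [9180, 9720]
r9 m[φ2→J] = [48, 78]
r9 m[φ3→Q] = [5, 6]
r9 m[φ4→G] = [6, 3]
r9 m[φ5→J] = [1, 3]
r9 m[B→φ0] = [60, 21]
r9 m[B→φ1] = [1506, 660]
r9 m[G→φ1] = [6, 3]
r9 m[G→φ4] = [14874, 4992]
r9 m[Q→φ2] = [5, 6]
r9 m[Q→φ3] = [9180, 9720]
r9 m[J→φ0] = [48, 234]
r9 m[J→φ2] = [504, 1026]
r9 m[J→φ5] = [24192, 26676]
fixed point reached at round 9
b[G] = ⊗ incoming = [89244, 14976]

b[G] = [89244, 14976]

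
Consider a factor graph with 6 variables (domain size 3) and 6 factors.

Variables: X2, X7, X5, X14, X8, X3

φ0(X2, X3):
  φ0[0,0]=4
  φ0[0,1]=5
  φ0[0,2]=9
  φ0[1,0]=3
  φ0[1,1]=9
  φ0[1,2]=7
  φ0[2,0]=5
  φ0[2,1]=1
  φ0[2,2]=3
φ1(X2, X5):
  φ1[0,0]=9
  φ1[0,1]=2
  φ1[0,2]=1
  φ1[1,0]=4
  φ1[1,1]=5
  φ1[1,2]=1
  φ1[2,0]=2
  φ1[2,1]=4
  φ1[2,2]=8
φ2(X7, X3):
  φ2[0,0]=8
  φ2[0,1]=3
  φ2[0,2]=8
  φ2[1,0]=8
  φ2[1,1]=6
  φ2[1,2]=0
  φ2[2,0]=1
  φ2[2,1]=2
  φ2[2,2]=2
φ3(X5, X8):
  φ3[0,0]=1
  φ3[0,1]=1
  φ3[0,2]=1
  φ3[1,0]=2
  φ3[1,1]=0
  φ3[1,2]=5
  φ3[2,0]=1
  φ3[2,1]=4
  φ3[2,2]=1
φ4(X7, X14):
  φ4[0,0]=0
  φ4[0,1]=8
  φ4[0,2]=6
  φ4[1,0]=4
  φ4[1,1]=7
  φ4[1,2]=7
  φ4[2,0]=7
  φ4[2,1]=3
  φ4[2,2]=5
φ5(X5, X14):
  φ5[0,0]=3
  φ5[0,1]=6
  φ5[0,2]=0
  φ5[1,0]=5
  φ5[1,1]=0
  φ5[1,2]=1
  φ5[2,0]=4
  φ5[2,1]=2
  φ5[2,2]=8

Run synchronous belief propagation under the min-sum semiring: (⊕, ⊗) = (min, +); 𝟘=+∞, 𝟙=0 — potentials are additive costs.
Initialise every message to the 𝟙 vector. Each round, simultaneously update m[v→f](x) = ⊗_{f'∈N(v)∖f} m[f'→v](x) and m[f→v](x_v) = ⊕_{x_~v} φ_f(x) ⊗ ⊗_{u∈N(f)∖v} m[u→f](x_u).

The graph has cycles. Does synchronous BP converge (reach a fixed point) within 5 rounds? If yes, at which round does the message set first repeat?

NOT CONVERGED within 5 rounds

init: all messages = 𝟙 over 3 values
r1 m[φ0→X2] = [4, 3, 1]
r1 m[φ0→X3] = [3, 1, 3]
r1 m[φ1→X2] = [1, 1, 2]
r1 m[φ1→X5] = [2, 2, 1]
r1 m[φ2→X7] = [3, 0, 1]
r1 m[φ2→X3] = [1, 2, 0]
r1 m[φ3→X5] = [1, 0, 1]
r1 m[φ3→X8] = [1, 0, 1]
r1 m[φ4→X7] = [0, 4, 3]
r1 m[φ4→X14] = [0, 3, 5]
r1 m[φ5→X5] = [0, 0, 2]
r1 m[φ5→X14] = [3, 0, 0]
r1 m[X2→φ0] = [0, 0, 0]
r1 m[X2→φ1] = [0, 0, 0]
r1 m[X7→φ2] = [0, 0, 0]
r1 m[X7→φ4] = [0, 0, 0]
r1 m[X5→φ1] = [0, 0, 0]
r1 m[X5→φ3] = [0, 0, 0]
r1 m[X5→φ5] = [0, 0, 0]
r1 m[X14→φ4] = [0, 0, 0]
r1 m[X14→φ5] = [0, 0, 0]
r1 m[X8→φ3] = [0, 0, 0]
r1 m[X3→φ0] = [0, 0, 0]
r1 m[X3→φ2] = [0, 0, 0]
r2 m[φ0→X2] = [4, 3, 1]
r2 m[φ0→X3] = [3, 1, 3]
r2 m[φ1→X2] = [1, 1, 2]
r2 m[φ1→X5] = [2, 2, 1]
r2 m[φ2→X7] = [3, 0, 1]
r2 m[φ2→X3] = [1, 2, 0]
r2 m[φ3→X5] = [1, 0, 1]
r2 m[φ3→X8] = [1, 0, 1]
r2 m[φ4→X7] = [0, 4, 3]
r2 m[φ4→X14] = [0, 3, 5]
r2 m[φ5→X5] = [0, 0, 2]
r2 m[φ5→X14] = [3, 0, 0]
r2 m[X2→φ0] = [1, 1, 2]
r2 m[X2→φ1] = [4, 3, 1]
r2 m[X7→φ2] = [0, 4, 3]
r2 m[X7→φ4] = [3, 0, 1]
r2 m[X5→φ1] = [1, 0, 3]
r2 m[X5→φ3] = [2, 2, 3]
r2 m[X5→φ5] = [3, 2, 2]
r2 m[X14→φ4] = [3, 0, 0]
r2 m[X14→φ5] = [0, 3, 5]
r2 m[X8→φ3] = [0, 0, 0]
r2 m[X3→φ0] = [1, 2, 0]
r2 m[X3→φ2] = [3, 1, 3]
r3 m[φ0→X2] = [5, 4, 3]
r3 m[φ0→X3] = [4, 3, 5]
r3 m[φ1→X2] = [2, 4, 3]
r3 m[φ1→X5] = [3, 5, 4]
r3 m[φ2→X7] = [4, 3, 3]
r3 m[φ2→X3] = [4, 3, 4]
r3 m[φ3→X5] = [1, 0, 1]
r3 m[φ3→X8] = [3, 2, 3]
r3 m[φ4→X7] = [3, 7, 3]
r3 m[φ4→X14] = [3, 4, 6]
r3 m[φ5→X5] = [3, 3, 4]
r3 m[φ5→X14] = [6, 2, 3]
r3 m[X2→φ0] = [1, 1, 2]
r3 m[X2→φ1] = [4, 3, 1]
r3 m[X7→φ2] = [0, 4, 3]
r3 m[X7→φ4] = [3, 0, 1]
r3 m[X5→φ1] = [1, 0, 3]
r3 m[X5→φ3] = [2, 2, 3]
r3 m[X5→φ5] = [3, 2, 2]
r3 m[X14→φ4] = [3, 0, 0]
r3 m[X14→φ5] = [0, 3, 5]
r3 m[X8→φ3] = [0, 0, 0]
r3 m[X3→φ0] = [1, 2, 0]
r3 m[X3→φ2] = [3, 1, 3]
r4 m[φ0→X2] = [5, 4, 3]
r4 m[φ0→X3] = [4, 3, 5]
r4 m[φ1→X2] = [2, 4, 3]
r4 m[φ1→X5] = [3, 5, 4]
r4 m[φ2→X7] = [4, 3, 3]
r4 m[φ2→X3] = [4, 3, 4]
r4 m[φ3→X5] = [1, 0, 1]
r4 m[φ3→X8] = [3, 2, 3]
r4 m[φ4→X7] = [3, 7, 3]
r4 m[φ4→X14] = [3, 4, 6]
r4 m[φ5→X5] = [3, 3, 4]
r4 m[φ5→X14] = [6, 2, 3]
r4 m[X2→φ0] = [2, 4, 3]
r4 m[X2→φ1] = [5, 4, 3]
r4 m[X7→φ2] = [3, 7, 3]
r4 m[X7→φ4] = [4, 3, 3]
r4 m[X5→φ1] = [4, 3, 5]
r4 m[X5→φ3] = [6, 8, 8]
r4 m[X5→φ5] = [4, 5, 5]
r4 m[X14→φ4] = [6, 2, 3]
r4 m[X14→φ5] = [3, 4, 6]
r4 m[X8→φ3] = [0, 0, 0]
r4 m[X3→φ0] = [4, 3, 4]
r4 m[X3→φ2] = [4, 3, 5]
r5 m[φ0→X2] = [8, 7, 4]
r5 m[φ0→X3] = [6, 4, 6]
r5 m[φ1→X2] = [5, 6, 6]
r5 m[φ1→X5] = [5, 7, 5]
r5 m[φ2→X7] = [6, 5, 5]
r5 m[φ2→X3] = [4, 5, 5]
r5 m[φ3→X5] = [1, 0, 1]
r5 m[φ3→X8] = [7, 7, 7]
r5 m[φ4→X7] = [6, 9, 5]
r5 m[φ4→X14] = [4, 6, 8]
r5 m[φ5→X5] = [6, 4, 6]
r5 m[φ5→X14] = [7, 5, 4]
r5 m[X2→φ0] = [2, 4, 3]
r5 m[X2→φ1] = [5, 4, 3]
r5 m[X7→φ2] = [3, 7, 3]
r5 m[X7→φ4] = [4, 3, 3]
r5 m[X5→φ1] = [4, 3, 5]
r5 m[X5→φ3] = [6, 8, 8]
r5 m[X5→φ5] = [4, 5, 5]
r5 m[X14→φ4] = [6, 2, 3]
r5 m[X14→φ5] = [3, 4, 6]
r5 m[X8→φ3] = [0, 0, 0]
r5 m[X3→φ0] = [4, 3, 4]
r5 m[X3→φ2] = [4, 3, 5]
no fixed point within 5 rounds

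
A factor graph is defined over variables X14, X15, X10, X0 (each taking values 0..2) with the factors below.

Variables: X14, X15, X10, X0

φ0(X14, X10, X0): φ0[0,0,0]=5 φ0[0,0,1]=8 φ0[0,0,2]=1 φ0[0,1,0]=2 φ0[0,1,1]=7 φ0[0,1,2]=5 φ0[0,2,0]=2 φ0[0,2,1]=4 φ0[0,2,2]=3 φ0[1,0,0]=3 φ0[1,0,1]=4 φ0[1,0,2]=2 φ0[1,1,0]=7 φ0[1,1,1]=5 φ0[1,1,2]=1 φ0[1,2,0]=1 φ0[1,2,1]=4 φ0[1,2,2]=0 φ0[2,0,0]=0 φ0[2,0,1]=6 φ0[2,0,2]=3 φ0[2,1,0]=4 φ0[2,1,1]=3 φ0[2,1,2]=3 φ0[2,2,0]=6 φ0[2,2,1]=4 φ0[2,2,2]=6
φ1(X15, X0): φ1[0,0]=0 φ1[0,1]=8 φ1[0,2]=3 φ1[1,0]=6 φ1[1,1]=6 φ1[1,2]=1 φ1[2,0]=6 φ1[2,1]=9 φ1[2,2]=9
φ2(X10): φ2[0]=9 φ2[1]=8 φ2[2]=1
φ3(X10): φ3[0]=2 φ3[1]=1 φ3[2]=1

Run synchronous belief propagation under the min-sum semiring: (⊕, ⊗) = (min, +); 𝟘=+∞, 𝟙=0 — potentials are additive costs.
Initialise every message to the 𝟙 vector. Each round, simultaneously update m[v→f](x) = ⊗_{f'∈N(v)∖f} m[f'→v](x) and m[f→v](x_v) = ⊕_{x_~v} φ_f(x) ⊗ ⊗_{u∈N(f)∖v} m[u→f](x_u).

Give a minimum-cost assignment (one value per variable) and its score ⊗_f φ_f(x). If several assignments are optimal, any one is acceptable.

assignment: (X14=1, X15=0, X10=2, X0=0); score = 3

init: all messages = 𝟙 over 3 values
r1 m[φ0→X14] = [1, 0, 0]
r1 m[φ0→X10] = [0, 1, 0]
r1 m[φ0→X0] = [0, 3, 0]
r1 m[φ1→X15] = [0, 1, 6]
r1 m[φ1→X0] = [0, 6, 1]
r1 m[φ2→X10] = [9, 8, 1]
r1 m[φ3→X10] = [2, 1, 1]
r1 m[X14→φ0] = [0, 0, 0]
r1 m[X15→φ1] = [0, 0, 0]
r1 m[X10→φ0] = [0, 0, 0]
r1 m[X10→φ2] = [0, 0, 0]
r1 m[X10→φ3] = [0, 0, 0]
r1 m[X0→φ0] = [0, 0, 0]
r1 m[X0→φ1] = [0, 0, 0]
r2 m[φ0→X14] = [1, 0, 0]
r2 m[φ0→X10] = [0, 1, 0]
r2 m[φ0→X0] = [0, 3, 0]
r2 m[φ1→X15] = [0, 1, 6]
r2 m[φ1→X0] = [0, 6, 1]
r2 m[φ2→X10] = [9, 8, 1]
r2 m[φ3→X10] = [2, 1, 1]
r2 m[X14→φ0] = [0, 0, 0]
r2 m[X15→φ1] = [0, 0, 0]
r2 m[X10→φ0] = [11, 9, 2]
r2 m[X10→φ2] = [2, 2, 1]
r2 m[X10→φ3] = [9, 9, 1]
r2 m[X0→φ0] = [0, 6, 1]
r2 m[X0→φ1] = [0, 3, 0]
r3 m[φ0→X14] = [4, 3, 8]
r3 m[φ0→X10] = [0, 2, 1]
r3 m[φ0→X0] = [3, 6, 2]
r3 m[φ1→X15] = [0, 1, 6]
r3 m[φ1→X0] = [0, 6, 1]
r3 m[φ2→X10] = [9, 8, 1]
r3 m[φ3→X10] = [2, 1, 1]
r3 m[X14→φ0] = [0, 0, 0]
r3 m[X15→φ1] = [0, 0, 0]
r3 m[X10→φ0] = [11, 9, 2]
r3 m[X10→φ2] = [2, 2, 1]
r3 m[X10→φ3] = [9, 9, 1]
r3 m[X0→φ0] = [0, 6, 1]
r3 m[X0→φ1] = [0, 3, 0]
r4 m[φ0→X14] = [4, 3, 8]
r4 m[φ0→X10] = [0, 2, 1]
r4 m[φ0→X0] = [3, 6, 2]
r4 m[φ1→X15] = [0, 1, 6]
r4 m[φ1→X0] = [0, 6, 1]
r4 m[φ2→X10] = [9, 8, 1]
r4 m[φ3→X10] = [2, 1, 1]
r4 m[X14→φ0] = [0, 0, 0]
r4 m[X15→φ1] = [0, 0, 0]
r4 m[X10→φ0] = [11, 9, 2]
r4 m[X10→φ2] = [2, 3, 2]
r4 m[X10→φ3] = [9, 10, 2]
r4 m[X0→φ0] = [0, 6, 1]
r4 m[X0→φ1] = [3, 6, 2]
r5 m[φ0→X14] = [4, 3, 8]
r5 m[φ0→X10] = [0, 2, 1]
r5 m[φ0→X0] = [3, 6, 2]
r5 m[φ1→X15] = [3, 3, 9]
r5 m[φ1→X0] = [0, 6, 1]
r5 m[φ2→X10] = [9, 8, 1]
r5 m[φ3→X10] = [2, 1, 1]
r5 m[X14→φ0] = [0, 0, 0]
r5 m[X15→φ1] = [0, 0, 0]
r5 m[X10→φ0] = [11, 9, 2]
r5 m[X10→φ2] = [2, 3, 2]
r5 m[X10→φ3] = [9, 10, 2]
r5 m[X0→φ0] = [0, 6, 1]
r5 m[X0→φ1] = [3, 6, 2]
r6 m[φ0→X14] = [4, 3, 8]
r6 m[φ0→X10] = [0, 2, 1]
r6 m[φ0→X0] = [3, 6, 2]
r6 m[φ1→X15] = [3, 3, 9]
r6 m[φ1→X0] = [0, 6, 1]
r6 m[φ2→X10] = [9, 8, 1]
r6 m[φ3→X10] = [2, 1, 1]
r6 m[X14→φ0] = [0, 0, 0]
r6 m[X15→φ1] = [0, 0, 0]
r6 m[X10→φ0] = [11, 9, 2]
r6 m[X10→φ2] = [2, 3, 2]
r6 m[X10→φ3] = [9, 10, 2]
r6 m[X0→φ0] = [0, 6, 1]
r6 m[X0→φ1] = [3, 6, 2]
fixed point reached at round 6
traceback from X14: (X14=1, X15=0, X10=2, X0=0), score=3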